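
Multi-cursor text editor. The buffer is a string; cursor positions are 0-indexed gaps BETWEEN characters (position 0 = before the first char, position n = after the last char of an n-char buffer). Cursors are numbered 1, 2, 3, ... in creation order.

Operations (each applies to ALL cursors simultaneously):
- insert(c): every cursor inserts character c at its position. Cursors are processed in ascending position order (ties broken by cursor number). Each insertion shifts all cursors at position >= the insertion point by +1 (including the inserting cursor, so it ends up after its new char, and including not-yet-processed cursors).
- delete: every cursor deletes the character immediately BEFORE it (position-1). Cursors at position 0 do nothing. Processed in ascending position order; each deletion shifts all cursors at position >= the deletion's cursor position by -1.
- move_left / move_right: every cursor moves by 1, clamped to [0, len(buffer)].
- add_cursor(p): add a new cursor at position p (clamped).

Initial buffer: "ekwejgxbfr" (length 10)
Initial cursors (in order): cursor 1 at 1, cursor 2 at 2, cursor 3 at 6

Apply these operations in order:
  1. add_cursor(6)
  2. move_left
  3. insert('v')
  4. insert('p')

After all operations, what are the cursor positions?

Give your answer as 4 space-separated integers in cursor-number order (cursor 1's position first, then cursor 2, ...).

Answer: 2 5 13 13

Derivation:
After op 1 (add_cursor(6)): buffer="ekwejgxbfr" (len 10), cursors c1@1 c2@2 c3@6 c4@6, authorship ..........
After op 2 (move_left): buffer="ekwejgxbfr" (len 10), cursors c1@0 c2@1 c3@5 c4@5, authorship ..........
After op 3 (insert('v')): buffer="vevkwejvvgxbfr" (len 14), cursors c1@1 c2@3 c3@9 c4@9, authorship 1.2....34.....
After op 4 (insert('p')): buffer="vpevpkwejvvppgxbfr" (len 18), cursors c1@2 c2@5 c3@13 c4@13, authorship 11.22....3434.....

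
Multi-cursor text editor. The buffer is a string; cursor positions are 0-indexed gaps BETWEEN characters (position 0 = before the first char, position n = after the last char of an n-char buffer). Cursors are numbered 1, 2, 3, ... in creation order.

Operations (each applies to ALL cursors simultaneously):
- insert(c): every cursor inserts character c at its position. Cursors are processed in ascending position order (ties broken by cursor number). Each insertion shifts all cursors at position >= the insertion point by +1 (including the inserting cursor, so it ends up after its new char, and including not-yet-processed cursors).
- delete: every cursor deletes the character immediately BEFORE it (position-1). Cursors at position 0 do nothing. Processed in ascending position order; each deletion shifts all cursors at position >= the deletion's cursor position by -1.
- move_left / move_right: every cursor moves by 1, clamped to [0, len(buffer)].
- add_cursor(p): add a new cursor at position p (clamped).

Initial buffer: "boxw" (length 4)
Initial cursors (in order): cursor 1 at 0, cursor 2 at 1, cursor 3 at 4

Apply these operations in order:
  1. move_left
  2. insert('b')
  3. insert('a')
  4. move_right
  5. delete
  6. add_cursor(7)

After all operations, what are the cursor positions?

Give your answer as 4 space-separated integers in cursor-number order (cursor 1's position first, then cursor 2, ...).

Answer: 3 3 7 7

Derivation:
After op 1 (move_left): buffer="boxw" (len 4), cursors c1@0 c2@0 c3@3, authorship ....
After op 2 (insert('b')): buffer="bbboxbw" (len 7), cursors c1@2 c2@2 c3@6, authorship 12...3.
After op 3 (insert('a')): buffer="bbaaboxbaw" (len 10), cursors c1@4 c2@4 c3@9, authorship 1212...33.
After op 4 (move_right): buffer="bbaaboxbaw" (len 10), cursors c1@5 c2@5 c3@10, authorship 1212...33.
After op 5 (delete): buffer="bbaoxba" (len 7), cursors c1@3 c2@3 c3@7, authorship 121..33
After op 6 (add_cursor(7)): buffer="bbaoxba" (len 7), cursors c1@3 c2@3 c3@7 c4@7, authorship 121..33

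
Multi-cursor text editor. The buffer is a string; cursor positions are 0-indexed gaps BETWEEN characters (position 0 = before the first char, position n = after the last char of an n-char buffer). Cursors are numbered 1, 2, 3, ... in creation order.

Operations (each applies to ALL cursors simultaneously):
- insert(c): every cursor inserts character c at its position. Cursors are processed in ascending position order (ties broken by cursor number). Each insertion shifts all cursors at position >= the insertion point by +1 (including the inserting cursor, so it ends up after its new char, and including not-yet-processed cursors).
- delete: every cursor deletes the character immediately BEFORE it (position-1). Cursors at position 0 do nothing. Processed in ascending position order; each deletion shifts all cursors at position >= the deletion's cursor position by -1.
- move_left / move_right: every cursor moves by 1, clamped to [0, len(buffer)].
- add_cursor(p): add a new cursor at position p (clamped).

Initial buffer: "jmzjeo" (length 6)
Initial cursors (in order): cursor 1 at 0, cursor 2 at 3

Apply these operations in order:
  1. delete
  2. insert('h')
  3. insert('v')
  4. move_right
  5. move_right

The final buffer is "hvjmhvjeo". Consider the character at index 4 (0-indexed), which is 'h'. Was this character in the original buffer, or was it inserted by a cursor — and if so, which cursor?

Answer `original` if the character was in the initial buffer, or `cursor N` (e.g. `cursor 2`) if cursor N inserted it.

After op 1 (delete): buffer="jmjeo" (len 5), cursors c1@0 c2@2, authorship .....
After op 2 (insert('h')): buffer="hjmhjeo" (len 7), cursors c1@1 c2@4, authorship 1..2...
After op 3 (insert('v')): buffer="hvjmhvjeo" (len 9), cursors c1@2 c2@6, authorship 11..22...
After op 4 (move_right): buffer="hvjmhvjeo" (len 9), cursors c1@3 c2@7, authorship 11..22...
After op 5 (move_right): buffer="hvjmhvjeo" (len 9), cursors c1@4 c2@8, authorship 11..22...
Authorship (.=original, N=cursor N): 1 1 . . 2 2 . . .
Index 4: author = 2

Answer: cursor 2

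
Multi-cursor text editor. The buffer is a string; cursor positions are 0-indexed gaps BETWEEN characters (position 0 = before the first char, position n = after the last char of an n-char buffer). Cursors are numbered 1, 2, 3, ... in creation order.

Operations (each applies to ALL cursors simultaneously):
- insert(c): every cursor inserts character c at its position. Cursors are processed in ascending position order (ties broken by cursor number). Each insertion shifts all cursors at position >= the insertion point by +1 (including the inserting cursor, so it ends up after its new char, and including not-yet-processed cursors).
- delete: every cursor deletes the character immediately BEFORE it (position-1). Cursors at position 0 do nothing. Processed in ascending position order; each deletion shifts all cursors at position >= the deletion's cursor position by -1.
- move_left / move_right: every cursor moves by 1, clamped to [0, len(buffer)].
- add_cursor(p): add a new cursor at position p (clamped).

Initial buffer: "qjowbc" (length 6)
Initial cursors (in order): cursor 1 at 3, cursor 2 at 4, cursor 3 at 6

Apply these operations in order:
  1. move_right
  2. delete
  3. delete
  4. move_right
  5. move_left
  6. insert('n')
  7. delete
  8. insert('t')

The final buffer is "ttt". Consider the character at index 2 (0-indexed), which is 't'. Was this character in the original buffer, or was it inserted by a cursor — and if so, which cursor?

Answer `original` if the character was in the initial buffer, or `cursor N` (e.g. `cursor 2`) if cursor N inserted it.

After op 1 (move_right): buffer="qjowbc" (len 6), cursors c1@4 c2@5 c3@6, authorship ......
After op 2 (delete): buffer="qjo" (len 3), cursors c1@3 c2@3 c3@3, authorship ...
After op 3 (delete): buffer="" (len 0), cursors c1@0 c2@0 c3@0, authorship 
After op 4 (move_right): buffer="" (len 0), cursors c1@0 c2@0 c3@0, authorship 
After op 5 (move_left): buffer="" (len 0), cursors c1@0 c2@0 c3@0, authorship 
After op 6 (insert('n')): buffer="nnn" (len 3), cursors c1@3 c2@3 c3@3, authorship 123
After op 7 (delete): buffer="" (len 0), cursors c1@0 c2@0 c3@0, authorship 
After op 8 (insert('t')): buffer="ttt" (len 3), cursors c1@3 c2@3 c3@3, authorship 123
Authorship (.=original, N=cursor N): 1 2 3
Index 2: author = 3

Answer: cursor 3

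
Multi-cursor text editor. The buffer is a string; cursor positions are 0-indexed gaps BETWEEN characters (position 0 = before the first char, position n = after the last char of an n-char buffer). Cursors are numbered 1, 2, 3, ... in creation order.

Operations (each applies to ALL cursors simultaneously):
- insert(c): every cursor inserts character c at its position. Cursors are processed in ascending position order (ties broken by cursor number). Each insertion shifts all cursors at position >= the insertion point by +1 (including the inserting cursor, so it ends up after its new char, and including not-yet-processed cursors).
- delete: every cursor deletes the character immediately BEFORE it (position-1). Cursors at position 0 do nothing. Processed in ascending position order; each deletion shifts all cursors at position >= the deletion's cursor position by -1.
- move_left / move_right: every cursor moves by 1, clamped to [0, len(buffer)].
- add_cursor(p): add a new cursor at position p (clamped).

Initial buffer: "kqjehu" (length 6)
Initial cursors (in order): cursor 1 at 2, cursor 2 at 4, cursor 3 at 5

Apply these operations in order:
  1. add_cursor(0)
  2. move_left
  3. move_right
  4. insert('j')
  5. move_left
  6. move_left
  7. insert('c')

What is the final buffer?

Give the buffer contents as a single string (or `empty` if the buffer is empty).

After op 1 (add_cursor(0)): buffer="kqjehu" (len 6), cursors c4@0 c1@2 c2@4 c3@5, authorship ......
After op 2 (move_left): buffer="kqjehu" (len 6), cursors c4@0 c1@1 c2@3 c3@4, authorship ......
After op 3 (move_right): buffer="kqjehu" (len 6), cursors c4@1 c1@2 c2@4 c3@5, authorship ......
After op 4 (insert('j')): buffer="kjqjjejhju" (len 10), cursors c4@2 c1@4 c2@7 c3@9, authorship .4.1..2.3.
After op 5 (move_left): buffer="kjqjjejhju" (len 10), cursors c4@1 c1@3 c2@6 c3@8, authorship .4.1..2.3.
After op 6 (move_left): buffer="kjqjjejhju" (len 10), cursors c4@0 c1@2 c2@5 c3@7, authorship .4.1..2.3.
After op 7 (insert('c')): buffer="ckjcqjjcejchju" (len 14), cursors c4@1 c1@4 c2@8 c3@11, authorship 4.41.1.2.23.3.

Answer: ckjcqjjcejchju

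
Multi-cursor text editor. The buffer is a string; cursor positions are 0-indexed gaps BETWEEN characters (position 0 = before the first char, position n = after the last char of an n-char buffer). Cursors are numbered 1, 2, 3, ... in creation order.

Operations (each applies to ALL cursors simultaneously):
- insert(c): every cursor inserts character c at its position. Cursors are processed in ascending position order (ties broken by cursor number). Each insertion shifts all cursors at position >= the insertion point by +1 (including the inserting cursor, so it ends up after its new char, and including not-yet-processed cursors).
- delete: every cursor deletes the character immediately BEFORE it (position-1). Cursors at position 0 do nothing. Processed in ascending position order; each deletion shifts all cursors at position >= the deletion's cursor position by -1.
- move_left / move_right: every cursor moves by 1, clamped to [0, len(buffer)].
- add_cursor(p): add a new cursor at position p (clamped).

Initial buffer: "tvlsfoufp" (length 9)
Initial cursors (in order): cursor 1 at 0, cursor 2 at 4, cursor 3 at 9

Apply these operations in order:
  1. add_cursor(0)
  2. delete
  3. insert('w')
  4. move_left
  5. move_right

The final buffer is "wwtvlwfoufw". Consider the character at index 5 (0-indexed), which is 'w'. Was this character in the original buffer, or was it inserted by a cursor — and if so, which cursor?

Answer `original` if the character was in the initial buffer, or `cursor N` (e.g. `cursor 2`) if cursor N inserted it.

After op 1 (add_cursor(0)): buffer="tvlsfoufp" (len 9), cursors c1@0 c4@0 c2@4 c3@9, authorship .........
After op 2 (delete): buffer="tvlfouf" (len 7), cursors c1@0 c4@0 c2@3 c3@7, authorship .......
After op 3 (insert('w')): buffer="wwtvlwfoufw" (len 11), cursors c1@2 c4@2 c2@6 c3@11, authorship 14...2....3
After op 4 (move_left): buffer="wwtvlwfoufw" (len 11), cursors c1@1 c4@1 c2@5 c3@10, authorship 14...2....3
After op 5 (move_right): buffer="wwtvlwfoufw" (len 11), cursors c1@2 c4@2 c2@6 c3@11, authorship 14...2....3
Authorship (.=original, N=cursor N): 1 4 . . . 2 . . . . 3
Index 5: author = 2

Answer: cursor 2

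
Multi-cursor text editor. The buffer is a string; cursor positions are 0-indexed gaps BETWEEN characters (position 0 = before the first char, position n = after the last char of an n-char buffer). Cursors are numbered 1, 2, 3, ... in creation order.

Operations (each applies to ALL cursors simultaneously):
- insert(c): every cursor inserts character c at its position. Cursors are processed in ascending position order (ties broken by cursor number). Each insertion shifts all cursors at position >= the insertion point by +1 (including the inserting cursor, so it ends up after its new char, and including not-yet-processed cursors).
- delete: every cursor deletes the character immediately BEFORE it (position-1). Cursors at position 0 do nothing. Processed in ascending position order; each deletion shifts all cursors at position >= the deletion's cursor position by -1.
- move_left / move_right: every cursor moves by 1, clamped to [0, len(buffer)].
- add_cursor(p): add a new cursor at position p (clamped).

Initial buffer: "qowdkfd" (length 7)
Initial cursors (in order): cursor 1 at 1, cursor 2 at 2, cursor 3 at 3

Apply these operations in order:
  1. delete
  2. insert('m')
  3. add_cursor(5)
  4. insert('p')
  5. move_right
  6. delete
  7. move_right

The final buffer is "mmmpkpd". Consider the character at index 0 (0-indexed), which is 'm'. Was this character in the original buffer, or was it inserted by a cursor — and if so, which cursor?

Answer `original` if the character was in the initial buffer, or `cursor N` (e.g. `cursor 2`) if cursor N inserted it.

After op 1 (delete): buffer="dkfd" (len 4), cursors c1@0 c2@0 c3@0, authorship ....
After op 2 (insert('m')): buffer="mmmdkfd" (len 7), cursors c1@3 c2@3 c3@3, authorship 123....
After op 3 (add_cursor(5)): buffer="mmmdkfd" (len 7), cursors c1@3 c2@3 c3@3 c4@5, authorship 123....
After op 4 (insert('p')): buffer="mmmpppdkpfd" (len 11), cursors c1@6 c2@6 c3@6 c4@9, authorship 123123..4..
After op 5 (move_right): buffer="mmmpppdkpfd" (len 11), cursors c1@7 c2@7 c3@7 c4@10, authorship 123123..4..
After op 6 (delete): buffer="mmmpkpd" (len 7), cursors c1@4 c2@4 c3@4 c4@6, authorship 1231.4.
After op 7 (move_right): buffer="mmmpkpd" (len 7), cursors c1@5 c2@5 c3@5 c4@7, authorship 1231.4.
Authorship (.=original, N=cursor N): 1 2 3 1 . 4 .
Index 0: author = 1

Answer: cursor 1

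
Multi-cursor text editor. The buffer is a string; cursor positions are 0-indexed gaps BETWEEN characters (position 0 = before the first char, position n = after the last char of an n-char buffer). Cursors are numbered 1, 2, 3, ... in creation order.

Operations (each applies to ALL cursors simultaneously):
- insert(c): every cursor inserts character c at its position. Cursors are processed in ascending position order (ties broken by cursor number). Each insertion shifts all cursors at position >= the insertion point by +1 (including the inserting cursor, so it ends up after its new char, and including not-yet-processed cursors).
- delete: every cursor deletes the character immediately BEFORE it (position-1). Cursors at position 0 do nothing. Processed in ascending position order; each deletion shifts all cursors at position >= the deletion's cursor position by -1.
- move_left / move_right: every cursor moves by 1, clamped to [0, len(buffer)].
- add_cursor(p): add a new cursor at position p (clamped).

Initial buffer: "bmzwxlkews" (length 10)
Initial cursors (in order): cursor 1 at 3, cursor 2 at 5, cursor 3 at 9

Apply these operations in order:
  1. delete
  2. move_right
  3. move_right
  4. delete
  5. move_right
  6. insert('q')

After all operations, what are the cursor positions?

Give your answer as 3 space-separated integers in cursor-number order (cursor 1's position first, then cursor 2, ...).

Answer: 7 7 7

Derivation:
After op 1 (delete): buffer="bmwlkes" (len 7), cursors c1@2 c2@3 c3@6, authorship .......
After op 2 (move_right): buffer="bmwlkes" (len 7), cursors c1@3 c2@4 c3@7, authorship .......
After op 3 (move_right): buffer="bmwlkes" (len 7), cursors c1@4 c2@5 c3@7, authorship .......
After op 4 (delete): buffer="bmwe" (len 4), cursors c1@3 c2@3 c3@4, authorship ....
After op 5 (move_right): buffer="bmwe" (len 4), cursors c1@4 c2@4 c3@4, authorship ....
After op 6 (insert('q')): buffer="bmweqqq" (len 7), cursors c1@7 c2@7 c3@7, authorship ....123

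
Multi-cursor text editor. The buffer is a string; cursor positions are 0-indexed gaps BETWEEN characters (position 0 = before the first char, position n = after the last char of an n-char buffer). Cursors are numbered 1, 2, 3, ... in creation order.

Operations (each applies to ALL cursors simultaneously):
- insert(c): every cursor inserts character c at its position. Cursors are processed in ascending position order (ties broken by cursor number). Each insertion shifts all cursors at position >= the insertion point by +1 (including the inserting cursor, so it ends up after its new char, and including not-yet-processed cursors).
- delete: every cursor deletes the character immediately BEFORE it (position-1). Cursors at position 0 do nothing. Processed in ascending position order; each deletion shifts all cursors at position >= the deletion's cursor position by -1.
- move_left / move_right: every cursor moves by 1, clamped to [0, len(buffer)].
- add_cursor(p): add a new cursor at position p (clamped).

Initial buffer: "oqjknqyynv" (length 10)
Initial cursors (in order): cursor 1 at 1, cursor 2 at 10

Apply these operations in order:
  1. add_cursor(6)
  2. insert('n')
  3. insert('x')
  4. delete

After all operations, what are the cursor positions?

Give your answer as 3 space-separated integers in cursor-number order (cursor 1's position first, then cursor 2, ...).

Answer: 2 13 8

Derivation:
After op 1 (add_cursor(6)): buffer="oqjknqyynv" (len 10), cursors c1@1 c3@6 c2@10, authorship ..........
After op 2 (insert('n')): buffer="onqjknqnyynvn" (len 13), cursors c1@2 c3@8 c2@13, authorship .1.....3....2
After op 3 (insert('x')): buffer="onxqjknqnxyynvnx" (len 16), cursors c1@3 c3@10 c2@16, authorship .11.....33....22
After op 4 (delete): buffer="onqjknqnyynvn" (len 13), cursors c1@2 c3@8 c2@13, authorship .1.....3....2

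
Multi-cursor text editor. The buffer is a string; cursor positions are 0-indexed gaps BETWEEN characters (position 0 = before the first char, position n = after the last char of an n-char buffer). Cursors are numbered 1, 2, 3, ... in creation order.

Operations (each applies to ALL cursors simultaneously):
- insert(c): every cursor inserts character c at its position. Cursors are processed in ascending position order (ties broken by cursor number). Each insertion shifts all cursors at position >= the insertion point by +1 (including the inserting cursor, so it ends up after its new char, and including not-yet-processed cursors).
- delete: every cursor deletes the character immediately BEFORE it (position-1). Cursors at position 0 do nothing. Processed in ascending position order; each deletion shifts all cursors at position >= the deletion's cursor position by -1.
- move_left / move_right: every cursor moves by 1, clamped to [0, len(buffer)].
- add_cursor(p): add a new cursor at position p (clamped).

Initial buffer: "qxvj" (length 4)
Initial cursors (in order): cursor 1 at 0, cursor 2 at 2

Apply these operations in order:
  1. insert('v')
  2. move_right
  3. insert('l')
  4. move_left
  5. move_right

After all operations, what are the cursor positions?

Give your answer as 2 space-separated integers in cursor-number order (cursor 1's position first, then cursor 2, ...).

Answer: 3 7

Derivation:
After op 1 (insert('v')): buffer="vqxvvj" (len 6), cursors c1@1 c2@4, authorship 1..2..
After op 2 (move_right): buffer="vqxvvj" (len 6), cursors c1@2 c2@5, authorship 1..2..
After op 3 (insert('l')): buffer="vqlxvvlj" (len 8), cursors c1@3 c2@7, authorship 1.1.2.2.
After op 4 (move_left): buffer="vqlxvvlj" (len 8), cursors c1@2 c2@6, authorship 1.1.2.2.
After op 5 (move_right): buffer="vqlxvvlj" (len 8), cursors c1@3 c2@7, authorship 1.1.2.2.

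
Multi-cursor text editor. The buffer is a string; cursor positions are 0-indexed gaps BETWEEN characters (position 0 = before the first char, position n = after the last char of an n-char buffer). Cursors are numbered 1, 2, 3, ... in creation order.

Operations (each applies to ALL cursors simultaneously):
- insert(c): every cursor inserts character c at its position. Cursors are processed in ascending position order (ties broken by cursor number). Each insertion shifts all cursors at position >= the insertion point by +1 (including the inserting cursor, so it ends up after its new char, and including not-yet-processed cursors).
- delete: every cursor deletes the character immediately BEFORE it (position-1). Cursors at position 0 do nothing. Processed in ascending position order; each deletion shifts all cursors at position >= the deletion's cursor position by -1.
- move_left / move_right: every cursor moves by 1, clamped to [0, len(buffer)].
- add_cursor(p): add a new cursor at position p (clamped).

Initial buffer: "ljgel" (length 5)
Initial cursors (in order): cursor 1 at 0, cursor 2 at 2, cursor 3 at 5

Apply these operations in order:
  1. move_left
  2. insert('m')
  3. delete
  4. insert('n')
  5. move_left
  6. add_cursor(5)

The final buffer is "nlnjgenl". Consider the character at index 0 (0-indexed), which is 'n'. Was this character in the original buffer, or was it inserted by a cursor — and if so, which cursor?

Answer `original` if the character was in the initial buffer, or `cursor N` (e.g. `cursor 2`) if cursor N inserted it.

After op 1 (move_left): buffer="ljgel" (len 5), cursors c1@0 c2@1 c3@4, authorship .....
After op 2 (insert('m')): buffer="mlmjgeml" (len 8), cursors c1@1 c2@3 c3@7, authorship 1.2...3.
After op 3 (delete): buffer="ljgel" (len 5), cursors c1@0 c2@1 c3@4, authorship .....
After op 4 (insert('n')): buffer="nlnjgenl" (len 8), cursors c1@1 c2@3 c3@7, authorship 1.2...3.
After op 5 (move_left): buffer="nlnjgenl" (len 8), cursors c1@0 c2@2 c3@6, authorship 1.2...3.
After op 6 (add_cursor(5)): buffer="nlnjgenl" (len 8), cursors c1@0 c2@2 c4@5 c3@6, authorship 1.2...3.
Authorship (.=original, N=cursor N): 1 . 2 . . . 3 .
Index 0: author = 1

Answer: cursor 1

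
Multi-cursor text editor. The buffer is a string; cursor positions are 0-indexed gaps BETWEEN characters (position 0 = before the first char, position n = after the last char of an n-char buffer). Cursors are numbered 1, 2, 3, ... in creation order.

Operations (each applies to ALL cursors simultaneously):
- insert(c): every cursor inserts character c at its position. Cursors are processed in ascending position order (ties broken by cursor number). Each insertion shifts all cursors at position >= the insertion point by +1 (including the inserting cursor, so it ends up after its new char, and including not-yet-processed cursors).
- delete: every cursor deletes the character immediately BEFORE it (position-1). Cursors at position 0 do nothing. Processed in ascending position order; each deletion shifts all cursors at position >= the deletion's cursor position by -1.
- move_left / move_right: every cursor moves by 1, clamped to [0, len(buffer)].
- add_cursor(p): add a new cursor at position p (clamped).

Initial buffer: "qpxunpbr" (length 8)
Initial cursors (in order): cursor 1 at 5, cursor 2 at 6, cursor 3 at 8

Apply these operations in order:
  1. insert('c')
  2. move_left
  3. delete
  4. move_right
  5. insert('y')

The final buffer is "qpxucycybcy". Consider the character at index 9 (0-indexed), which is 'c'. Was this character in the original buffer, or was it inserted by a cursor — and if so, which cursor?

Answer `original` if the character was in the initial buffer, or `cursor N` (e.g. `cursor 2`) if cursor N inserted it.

After op 1 (insert('c')): buffer="qpxuncpcbrc" (len 11), cursors c1@6 c2@8 c3@11, authorship .....1.2..3
After op 2 (move_left): buffer="qpxuncpcbrc" (len 11), cursors c1@5 c2@7 c3@10, authorship .....1.2..3
After op 3 (delete): buffer="qpxuccbc" (len 8), cursors c1@4 c2@5 c3@7, authorship ....12.3
After op 4 (move_right): buffer="qpxuccbc" (len 8), cursors c1@5 c2@6 c3@8, authorship ....12.3
After op 5 (insert('y')): buffer="qpxucycybcy" (len 11), cursors c1@6 c2@8 c3@11, authorship ....1122.33
Authorship (.=original, N=cursor N): . . . . 1 1 2 2 . 3 3
Index 9: author = 3

Answer: cursor 3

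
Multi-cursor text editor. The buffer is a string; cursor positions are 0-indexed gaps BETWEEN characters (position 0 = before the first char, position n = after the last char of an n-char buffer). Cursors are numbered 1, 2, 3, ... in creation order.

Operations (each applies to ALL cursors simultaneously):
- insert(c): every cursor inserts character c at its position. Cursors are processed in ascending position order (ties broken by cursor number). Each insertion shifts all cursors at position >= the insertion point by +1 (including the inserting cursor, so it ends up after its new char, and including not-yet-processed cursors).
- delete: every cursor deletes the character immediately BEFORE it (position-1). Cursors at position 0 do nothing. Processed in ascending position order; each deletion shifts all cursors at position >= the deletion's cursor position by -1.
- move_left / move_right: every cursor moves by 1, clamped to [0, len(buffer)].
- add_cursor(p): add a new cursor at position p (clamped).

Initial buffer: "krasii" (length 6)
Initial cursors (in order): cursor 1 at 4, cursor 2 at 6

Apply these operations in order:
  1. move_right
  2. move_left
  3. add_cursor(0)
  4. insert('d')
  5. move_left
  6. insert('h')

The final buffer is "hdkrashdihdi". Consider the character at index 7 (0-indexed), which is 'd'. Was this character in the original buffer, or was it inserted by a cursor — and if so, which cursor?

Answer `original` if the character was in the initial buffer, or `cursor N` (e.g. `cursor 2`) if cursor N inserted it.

After op 1 (move_right): buffer="krasii" (len 6), cursors c1@5 c2@6, authorship ......
After op 2 (move_left): buffer="krasii" (len 6), cursors c1@4 c2@5, authorship ......
After op 3 (add_cursor(0)): buffer="krasii" (len 6), cursors c3@0 c1@4 c2@5, authorship ......
After op 4 (insert('d')): buffer="dkrasdidi" (len 9), cursors c3@1 c1@6 c2@8, authorship 3....1.2.
After op 5 (move_left): buffer="dkrasdidi" (len 9), cursors c3@0 c1@5 c2@7, authorship 3....1.2.
After op 6 (insert('h')): buffer="hdkrashdihdi" (len 12), cursors c3@1 c1@7 c2@10, authorship 33....11.22.
Authorship (.=original, N=cursor N): 3 3 . . . . 1 1 . 2 2 .
Index 7: author = 1

Answer: cursor 1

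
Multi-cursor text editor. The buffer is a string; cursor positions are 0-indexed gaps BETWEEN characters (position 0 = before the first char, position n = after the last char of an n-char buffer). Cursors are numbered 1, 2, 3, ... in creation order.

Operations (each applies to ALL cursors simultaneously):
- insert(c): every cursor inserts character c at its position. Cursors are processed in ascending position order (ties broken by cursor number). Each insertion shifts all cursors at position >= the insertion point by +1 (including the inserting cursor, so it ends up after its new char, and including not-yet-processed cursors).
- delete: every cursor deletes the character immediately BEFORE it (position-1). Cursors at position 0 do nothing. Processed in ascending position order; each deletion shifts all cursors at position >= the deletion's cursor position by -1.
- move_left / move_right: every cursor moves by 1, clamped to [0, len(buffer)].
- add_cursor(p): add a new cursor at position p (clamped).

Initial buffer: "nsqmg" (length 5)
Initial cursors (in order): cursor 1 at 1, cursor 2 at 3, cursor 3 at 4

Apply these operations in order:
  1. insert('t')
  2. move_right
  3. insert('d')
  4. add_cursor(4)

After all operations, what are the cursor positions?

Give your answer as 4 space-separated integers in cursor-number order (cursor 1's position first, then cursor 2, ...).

After op 1 (insert('t')): buffer="ntsqtmtg" (len 8), cursors c1@2 c2@5 c3@7, authorship .1..2.3.
After op 2 (move_right): buffer="ntsqtmtg" (len 8), cursors c1@3 c2@6 c3@8, authorship .1..2.3.
After op 3 (insert('d')): buffer="ntsdqtmdtgd" (len 11), cursors c1@4 c2@8 c3@11, authorship .1.1.2.23.3
After op 4 (add_cursor(4)): buffer="ntsdqtmdtgd" (len 11), cursors c1@4 c4@4 c2@8 c3@11, authorship .1.1.2.23.3

Answer: 4 8 11 4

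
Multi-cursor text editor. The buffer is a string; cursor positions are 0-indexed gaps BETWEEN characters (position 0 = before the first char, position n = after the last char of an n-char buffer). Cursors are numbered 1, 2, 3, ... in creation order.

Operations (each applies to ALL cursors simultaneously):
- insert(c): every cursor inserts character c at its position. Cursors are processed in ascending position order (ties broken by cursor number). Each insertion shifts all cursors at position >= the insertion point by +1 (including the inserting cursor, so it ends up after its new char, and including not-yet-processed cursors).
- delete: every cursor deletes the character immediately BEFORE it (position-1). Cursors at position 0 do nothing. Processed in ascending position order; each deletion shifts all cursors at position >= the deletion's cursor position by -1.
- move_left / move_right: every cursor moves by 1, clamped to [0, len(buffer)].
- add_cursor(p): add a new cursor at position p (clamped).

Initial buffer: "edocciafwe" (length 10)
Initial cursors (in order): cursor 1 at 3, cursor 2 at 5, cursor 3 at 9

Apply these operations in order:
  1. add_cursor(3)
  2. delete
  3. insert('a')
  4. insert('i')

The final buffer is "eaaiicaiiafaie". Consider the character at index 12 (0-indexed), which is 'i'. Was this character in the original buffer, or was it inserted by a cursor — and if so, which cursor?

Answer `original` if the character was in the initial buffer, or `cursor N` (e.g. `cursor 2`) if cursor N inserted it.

Answer: cursor 3

Derivation:
After op 1 (add_cursor(3)): buffer="edocciafwe" (len 10), cursors c1@3 c4@3 c2@5 c3@9, authorship ..........
After op 2 (delete): buffer="eciafe" (len 6), cursors c1@1 c4@1 c2@2 c3@5, authorship ......
After op 3 (insert('a')): buffer="eaacaiafae" (len 10), cursors c1@3 c4@3 c2@5 c3@9, authorship .14.2...3.
After op 4 (insert('i')): buffer="eaaiicaiiafaie" (len 14), cursors c1@5 c4@5 c2@8 c3@13, authorship .1414.22...33.
Authorship (.=original, N=cursor N): . 1 4 1 4 . 2 2 . . . 3 3 .
Index 12: author = 3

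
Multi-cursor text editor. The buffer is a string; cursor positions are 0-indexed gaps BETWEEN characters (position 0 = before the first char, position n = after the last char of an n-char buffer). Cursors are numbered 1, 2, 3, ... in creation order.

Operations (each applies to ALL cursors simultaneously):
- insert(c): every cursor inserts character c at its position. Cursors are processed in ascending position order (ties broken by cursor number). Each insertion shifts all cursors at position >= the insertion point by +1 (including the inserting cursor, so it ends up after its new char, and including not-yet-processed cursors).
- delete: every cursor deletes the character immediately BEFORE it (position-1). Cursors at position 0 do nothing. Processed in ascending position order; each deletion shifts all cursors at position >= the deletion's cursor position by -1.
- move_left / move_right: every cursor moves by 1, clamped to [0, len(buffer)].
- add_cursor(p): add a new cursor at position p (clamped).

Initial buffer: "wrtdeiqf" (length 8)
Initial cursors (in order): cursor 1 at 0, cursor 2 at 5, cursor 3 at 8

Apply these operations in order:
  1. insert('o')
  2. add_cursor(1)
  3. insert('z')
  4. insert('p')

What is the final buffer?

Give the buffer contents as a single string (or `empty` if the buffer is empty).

After op 1 (insert('o')): buffer="owrtdeoiqfo" (len 11), cursors c1@1 c2@7 c3@11, authorship 1.....2...3
After op 2 (add_cursor(1)): buffer="owrtdeoiqfo" (len 11), cursors c1@1 c4@1 c2@7 c3@11, authorship 1.....2...3
After op 3 (insert('z')): buffer="ozzwrtdeoziqfoz" (len 15), cursors c1@3 c4@3 c2@10 c3@15, authorship 114.....22...33
After op 4 (insert('p')): buffer="ozzppwrtdeozpiqfozp" (len 19), cursors c1@5 c4@5 c2@13 c3@19, authorship 11414.....222...333

Answer: ozzppwrtdeozpiqfozp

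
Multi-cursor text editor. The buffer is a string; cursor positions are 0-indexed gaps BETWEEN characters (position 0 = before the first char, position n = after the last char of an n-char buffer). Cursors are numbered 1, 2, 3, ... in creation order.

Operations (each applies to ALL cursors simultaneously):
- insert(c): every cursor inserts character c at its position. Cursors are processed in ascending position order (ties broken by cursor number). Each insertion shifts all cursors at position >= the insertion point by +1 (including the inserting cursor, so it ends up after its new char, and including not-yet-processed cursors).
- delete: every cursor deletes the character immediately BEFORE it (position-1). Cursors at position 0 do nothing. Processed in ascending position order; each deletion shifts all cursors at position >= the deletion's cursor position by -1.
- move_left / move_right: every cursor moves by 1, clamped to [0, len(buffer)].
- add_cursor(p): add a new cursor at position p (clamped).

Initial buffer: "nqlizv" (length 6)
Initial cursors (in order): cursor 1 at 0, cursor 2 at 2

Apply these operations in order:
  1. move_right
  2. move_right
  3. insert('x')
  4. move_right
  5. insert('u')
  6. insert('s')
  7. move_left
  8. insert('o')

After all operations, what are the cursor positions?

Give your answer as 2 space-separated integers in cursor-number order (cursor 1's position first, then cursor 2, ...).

After op 1 (move_right): buffer="nqlizv" (len 6), cursors c1@1 c2@3, authorship ......
After op 2 (move_right): buffer="nqlizv" (len 6), cursors c1@2 c2@4, authorship ......
After op 3 (insert('x')): buffer="nqxlixzv" (len 8), cursors c1@3 c2@6, authorship ..1..2..
After op 4 (move_right): buffer="nqxlixzv" (len 8), cursors c1@4 c2@7, authorship ..1..2..
After op 5 (insert('u')): buffer="nqxluixzuv" (len 10), cursors c1@5 c2@9, authorship ..1.1.2.2.
After op 6 (insert('s')): buffer="nqxlusixzusv" (len 12), cursors c1@6 c2@11, authorship ..1.11.2.22.
After op 7 (move_left): buffer="nqxlusixzusv" (len 12), cursors c1@5 c2@10, authorship ..1.11.2.22.
After op 8 (insert('o')): buffer="nqxluosixzuosv" (len 14), cursors c1@6 c2@12, authorship ..1.111.2.222.

Answer: 6 12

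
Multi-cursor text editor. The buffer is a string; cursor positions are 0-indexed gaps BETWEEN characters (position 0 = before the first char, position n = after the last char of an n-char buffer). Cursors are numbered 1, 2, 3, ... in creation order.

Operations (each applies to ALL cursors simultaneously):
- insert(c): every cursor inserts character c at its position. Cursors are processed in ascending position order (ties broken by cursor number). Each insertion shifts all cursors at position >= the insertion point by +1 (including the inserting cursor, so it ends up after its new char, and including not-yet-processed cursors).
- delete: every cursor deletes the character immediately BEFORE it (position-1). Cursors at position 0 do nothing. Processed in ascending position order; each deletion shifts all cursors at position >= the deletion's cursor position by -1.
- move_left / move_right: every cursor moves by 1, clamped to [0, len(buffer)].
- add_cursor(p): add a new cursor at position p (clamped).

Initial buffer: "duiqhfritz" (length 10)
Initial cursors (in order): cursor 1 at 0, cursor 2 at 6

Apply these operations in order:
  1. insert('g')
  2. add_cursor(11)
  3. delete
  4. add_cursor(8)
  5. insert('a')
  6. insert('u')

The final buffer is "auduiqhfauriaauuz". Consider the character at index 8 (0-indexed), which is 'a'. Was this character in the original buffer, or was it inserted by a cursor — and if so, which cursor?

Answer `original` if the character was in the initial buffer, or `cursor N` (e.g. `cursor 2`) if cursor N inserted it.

After op 1 (insert('g')): buffer="gduiqhfgritz" (len 12), cursors c1@1 c2@8, authorship 1......2....
After op 2 (add_cursor(11)): buffer="gduiqhfgritz" (len 12), cursors c1@1 c2@8 c3@11, authorship 1......2....
After op 3 (delete): buffer="duiqhfriz" (len 9), cursors c1@0 c2@6 c3@8, authorship .........
After op 4 (add_cursor(8)): buffer="duiqhfriz" (len 9), cursors c1@0 c2@6 c3@8 c4@8, authorship .........
After op 5 (insert('a')): buffer="aduiqhfariaaz" (len 13), cursors c1@1 c2@8 c3@12 c4@12, authorship 1......2..34.
After op 6 (insert('u')): buffer="auduiqhfauriaauuz" (len 17), cursors c1@2 c2@10 c3@16 c4@16, authorship 11......22..3434.
Authorship (.=original, N=cursor N): 1 1 . . . . . . 2 2 . . 3 4 3 4 .
Index 8: author = 2

Answer: cursor 2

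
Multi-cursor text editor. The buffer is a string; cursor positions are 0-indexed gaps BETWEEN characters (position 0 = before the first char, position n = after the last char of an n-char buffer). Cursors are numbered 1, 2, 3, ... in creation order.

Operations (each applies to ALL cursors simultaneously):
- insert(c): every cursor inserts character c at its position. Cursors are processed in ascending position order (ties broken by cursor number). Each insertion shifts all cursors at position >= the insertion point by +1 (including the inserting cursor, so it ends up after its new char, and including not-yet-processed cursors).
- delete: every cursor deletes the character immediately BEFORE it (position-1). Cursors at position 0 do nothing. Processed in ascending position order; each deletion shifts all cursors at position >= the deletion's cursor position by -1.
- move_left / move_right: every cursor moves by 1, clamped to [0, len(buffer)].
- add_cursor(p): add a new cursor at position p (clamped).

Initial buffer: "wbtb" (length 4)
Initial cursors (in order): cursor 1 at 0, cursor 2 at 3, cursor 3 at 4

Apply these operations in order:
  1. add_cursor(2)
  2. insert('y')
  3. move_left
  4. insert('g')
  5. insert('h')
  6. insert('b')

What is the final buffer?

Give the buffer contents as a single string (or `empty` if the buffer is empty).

Answer: ghbywbghbytghbybghby

Derivation:
After op 1 (add_cursor(2)): buffer="wbtb" (len 4), cursors c1@0 c4@2 c2@3 c3@4, authorship ....
After op 2 (insert('y')): buffer="ywbytyby" (len 8), cursors c1@1 c4@4 c2@6 c3@8, authorship 1..4.2.3
After op 3 (move_left): buffer="ywbytyby" (len 8), cursors c1@0 c4@3 c2@5 c3@7, authorship 1..4.2.3
After op 4 (insert('g')): buffer="gywbgytgybgy" (len 12), cursors c1@1 c4@5 c2@8 c3@11, authorship 11..44.22.33
After op 5 (insert('h')): buffer="ghywbghytghybghy" (len 16), cursors c1@2 c4@7 c2@11 c3@15, authorship 111..444.222.333
After op 6 (insert('b')): buffer="ghbywbghbytghbybghby" (len 20), cursors c1@3 c4@9 c2@14 c3@19, authorship 1111..4444.2222.3333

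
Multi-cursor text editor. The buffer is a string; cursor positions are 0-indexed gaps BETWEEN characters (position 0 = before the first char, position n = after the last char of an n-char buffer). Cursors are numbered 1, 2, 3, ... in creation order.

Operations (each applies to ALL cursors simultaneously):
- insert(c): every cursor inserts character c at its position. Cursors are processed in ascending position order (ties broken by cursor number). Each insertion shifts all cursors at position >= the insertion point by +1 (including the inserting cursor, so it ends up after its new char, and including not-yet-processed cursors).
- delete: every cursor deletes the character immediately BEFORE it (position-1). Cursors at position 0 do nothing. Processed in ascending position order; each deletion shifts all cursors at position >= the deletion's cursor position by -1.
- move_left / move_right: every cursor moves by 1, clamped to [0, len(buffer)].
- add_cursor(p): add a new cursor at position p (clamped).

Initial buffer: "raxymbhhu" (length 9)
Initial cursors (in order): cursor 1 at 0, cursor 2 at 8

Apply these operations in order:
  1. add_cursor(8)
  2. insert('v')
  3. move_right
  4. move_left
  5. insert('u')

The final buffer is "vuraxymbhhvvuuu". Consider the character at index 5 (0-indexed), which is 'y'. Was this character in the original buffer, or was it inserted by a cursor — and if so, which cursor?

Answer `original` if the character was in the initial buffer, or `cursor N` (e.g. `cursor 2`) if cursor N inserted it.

After op 1 (add_cursor(8)): buffer="raxymbhhu" (len 9), cursors c1@0 c2@8 c3@8, authorship .........
After op 2 (insert('v')): buffer="vraxymbhhvvu" (len 12), cursors c1@1 c2@11 c3@11, authorship 1........23.
After op 3 (move_right): buffer="vraxymbhhvvu" (len 12), cursors c1@2 c2@12 c3@12, authorship 1........23.
After op 4 (move_left): buffer="vraxymbhhvvu" (len 12), cursors c1@1 c2@11 c3@11, authorship 1........23.
After op 5 (insert('u')): buffer="vuraxymbhhvvuuu" (len 15), cursors c1@2 c2@14 c3@14, authorship 11........2323.
Authorship (.=original, N=cursor N): 1 1 . . . . . . . . 2 3 2 3 .
Index 5: author = original

Answer: original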